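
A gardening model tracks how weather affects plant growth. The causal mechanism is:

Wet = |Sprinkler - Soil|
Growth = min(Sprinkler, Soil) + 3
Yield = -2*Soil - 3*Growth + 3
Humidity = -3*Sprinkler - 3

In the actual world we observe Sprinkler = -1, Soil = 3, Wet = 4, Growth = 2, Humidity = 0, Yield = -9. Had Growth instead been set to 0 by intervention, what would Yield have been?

Under do(Growth=0), the mechanism Growth = min(Sprinkler, Soil) + 3 is discarded; Growth is fixed at 0.
Yield = -2*Soil - 3*Growth + 3  [with Soil=3, Growth=0]  = -3

-3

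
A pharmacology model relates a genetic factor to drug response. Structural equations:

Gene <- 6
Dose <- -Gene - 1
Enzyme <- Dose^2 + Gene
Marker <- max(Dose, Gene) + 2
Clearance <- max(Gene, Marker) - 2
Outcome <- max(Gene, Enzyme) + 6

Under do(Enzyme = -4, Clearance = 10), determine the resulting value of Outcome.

Setting Enzyme = -4, Clearance = 10 by intervention discards those variables' equations.
Outcome = max(Gene, Enzyme) + 6  [with Gene=6, Enzyme=-4]  = 12

12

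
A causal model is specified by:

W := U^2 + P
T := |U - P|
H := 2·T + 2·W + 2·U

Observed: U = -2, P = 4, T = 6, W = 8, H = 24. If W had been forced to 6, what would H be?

20

Intervening sets W = 6 and removes its equation (W := U^2 + P).
T = |U - P|  [with U=-2, P=4]  = 6
H = 2·T + 2·W + 2·U  [with T=6, W=6, U=-2]  = 20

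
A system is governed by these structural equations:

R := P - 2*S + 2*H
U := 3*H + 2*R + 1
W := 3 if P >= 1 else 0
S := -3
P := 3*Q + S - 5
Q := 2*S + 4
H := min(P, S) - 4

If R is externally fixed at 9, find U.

Intervening sets R = 9 and removes its equation (R := P - 2*S + 2*H).
Q = 2*S + 4  [with S=-3]  = -2
P = 3*Q + S - 5  [with Q=-2, S=-3]  = -14
H = min(P, S) - 4  [with P=-14, S=-3]  = -18
U = 3*H + 2*R + 1  [with H=-18, R=9]  = -35

-35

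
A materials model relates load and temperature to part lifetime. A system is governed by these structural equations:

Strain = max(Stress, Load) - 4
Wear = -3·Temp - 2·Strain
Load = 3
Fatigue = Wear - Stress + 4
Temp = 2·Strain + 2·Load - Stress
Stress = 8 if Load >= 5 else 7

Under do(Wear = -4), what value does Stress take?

Under do(Wear=-4), the mechanism Wear = -3·Temp - 2·Strain is discarded; Wear is fixed at -4.
No directed path runs from Wear to Stress, so Stress keeps its natural value.
Stress = 8 if Load >= 5 else 7  [with Load=3]  = 7

7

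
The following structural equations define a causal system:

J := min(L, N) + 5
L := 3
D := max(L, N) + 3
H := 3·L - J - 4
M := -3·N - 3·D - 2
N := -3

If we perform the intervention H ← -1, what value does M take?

do(H=-1) replaces the equation H := 3·L - J - 4 with the constant H = -1.
Since M is not a descendant of the intervened variable, it is unaffected.
D = max(L, N) + 3  [with L=3, N=-3]  = 6
M = -3·N - 3·D - 2  [with N=-3, D=6]  = -11

-11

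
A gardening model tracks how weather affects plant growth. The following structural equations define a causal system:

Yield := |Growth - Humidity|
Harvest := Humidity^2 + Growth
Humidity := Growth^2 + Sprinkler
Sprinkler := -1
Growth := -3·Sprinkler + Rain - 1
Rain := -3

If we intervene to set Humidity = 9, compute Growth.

-1

Under do(Humidity=9), the mechanism Humidity := Growth^2 + Sprinkler is discarded; Humidity is fixed at 9.
Since Growth is not a descendant of the intervened variable, it is unaffected.
Growth = -3·Sprinkler + Rain - 1  [with Sprinkler=-1, Rain=-3]  = -1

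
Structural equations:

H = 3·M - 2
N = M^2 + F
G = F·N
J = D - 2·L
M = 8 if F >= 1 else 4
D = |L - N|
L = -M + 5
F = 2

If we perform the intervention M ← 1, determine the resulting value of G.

6

do(M=1) replaces the equation M = 8 if F >= 1 else 4 with the constant M = 1.
N = M^2 + F  [with M=1, F=2]  = 3
G = F·N  [with F=2, N=3]  = 6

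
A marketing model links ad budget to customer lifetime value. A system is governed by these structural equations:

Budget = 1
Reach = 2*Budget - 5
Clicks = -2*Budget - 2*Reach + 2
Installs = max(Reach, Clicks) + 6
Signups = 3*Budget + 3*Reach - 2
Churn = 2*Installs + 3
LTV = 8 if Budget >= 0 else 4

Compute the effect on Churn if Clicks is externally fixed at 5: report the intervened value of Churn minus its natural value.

The intervention breaks the incoming arrows to Clicks: Clicks = -2*Budget - 2*Reach + 2 no longer applies, and Clicks = 5.
Reach = 2*Budget - 5  [with Budget=1]  = -3
Installs = max(Reach, Clicks) + 6  [with Reach=-3, Clicks=5]  = 11
Churn = 2*Installs + 3  [with Installs=11]  = 25
Without intervention: Reach = 2*Budget - 5  [with Budget=1]  = -3; Clicks = -2*Budget - 2*Reach + 2  [with Budget=1, Reach=-3]  = 6; Installs = max(Reach, Clicks) + 6  [with Reach=-3, Clicks=6]  = 12; Churn = 2*Installs + 3  [with Installs=12]  = 27.
Change = 25 − 27 = -2.

-2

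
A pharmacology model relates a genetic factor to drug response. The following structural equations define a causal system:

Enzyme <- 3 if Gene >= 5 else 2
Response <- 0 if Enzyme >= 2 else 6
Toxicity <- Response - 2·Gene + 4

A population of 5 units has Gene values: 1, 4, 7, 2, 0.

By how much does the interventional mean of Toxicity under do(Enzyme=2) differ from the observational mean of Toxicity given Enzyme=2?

The intervention sets Enzyme=2 in all 5 units regardless of Gene. Recomputing Toxicity per unit gives 2, -4, -10, 0, 4; average -1.6.
Conditioning on Enzyme=2 selects the 4 unit(s) with Gene ∈ {1, 4, 2, 0}. Their Toxicity values: 2, -4, 0, 4. Mean = 0.5.
Difference = -1.6 − 0.5 = -2.1.

-2.1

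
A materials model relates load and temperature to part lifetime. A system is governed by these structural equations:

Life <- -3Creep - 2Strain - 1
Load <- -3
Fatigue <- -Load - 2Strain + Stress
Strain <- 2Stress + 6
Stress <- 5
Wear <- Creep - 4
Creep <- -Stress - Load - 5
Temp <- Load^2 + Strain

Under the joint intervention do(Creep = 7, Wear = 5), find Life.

-54

Setting Creep = 7, Wear = 5 by intervention discards those variables' equations.
Strain = 2Stress + 6  [with Stress=5]  = 16
Life = -3Creep - 2Strain - 1  [with Creep=7, Strain=16]  = -54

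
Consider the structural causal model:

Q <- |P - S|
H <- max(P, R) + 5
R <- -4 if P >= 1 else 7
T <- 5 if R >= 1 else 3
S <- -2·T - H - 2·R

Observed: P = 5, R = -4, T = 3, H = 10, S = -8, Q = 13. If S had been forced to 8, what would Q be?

3

The intervention breaks the incoming arrows to S: S <- -2·T - H - 2·R no longer applies, and S = 8.
Q = |P - S|  [with P=5, S=8]  = 3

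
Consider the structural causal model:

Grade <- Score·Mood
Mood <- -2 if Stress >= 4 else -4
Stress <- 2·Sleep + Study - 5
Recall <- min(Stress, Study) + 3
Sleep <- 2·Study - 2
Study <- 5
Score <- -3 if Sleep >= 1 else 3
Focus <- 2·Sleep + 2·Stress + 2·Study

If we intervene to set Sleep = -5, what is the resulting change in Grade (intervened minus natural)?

do(Sleep=-5) replaces the equation Sleep <- 2·Study - 2 with the constant Sleep = -5.
Stress = 2·Sleep + Study - 5  [with Sleep=-5, Study=5]  = -10
Score = -3 if Sleep >= 1 else 3  [with Sleep=-5]  = 3
Mood = -2 if Stress >= 4 else -4  [with Stress=-10]  = -4
Grade = Score·Mood  [with Score=3, Mood=-4]  = -12
Without intervention: Sleep = 2·Study - 2  [with Study=5]  = 8; Stress = 2·Sleep + Study - 5  [with Sleep=8, Study=5]  = 16; Score = -3 if Sleep >= 1 else 3  [with Sleep=8]  = -3; Mood = -2 if Stress >= 4 else -4  [with Stress=16]  = -2; Grade = Score·Mood  [with Score=-3, Mood=-2]  = 6.
Change = -12 − 6 = -18.

-18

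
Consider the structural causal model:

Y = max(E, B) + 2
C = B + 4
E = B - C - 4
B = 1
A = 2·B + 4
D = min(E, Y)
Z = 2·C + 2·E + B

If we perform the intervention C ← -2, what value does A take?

6

Under do(C=-2), the mechanism C = B + 4 is discarded; C is fixed at -2.
No directed path runs from C to A, so A keeps its natural value.
A = 2·B + 4  [with B=1]  = 6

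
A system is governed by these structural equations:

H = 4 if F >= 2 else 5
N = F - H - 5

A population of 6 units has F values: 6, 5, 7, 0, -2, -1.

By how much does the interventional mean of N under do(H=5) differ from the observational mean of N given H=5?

The intervention sets H=5 in all 6 units regardless of F. Recomputing N per unit gives -4, -5, -3, -10, -12, -11; average -7.5.
Observing H=5 restricts to units where H's equation naturally yields 5: F ∈ {0, -2, -1}. In that subpopulation N = -10, -12, -11, mean -11.
Difference = -7.5 − (-11) = 3.5.

3.5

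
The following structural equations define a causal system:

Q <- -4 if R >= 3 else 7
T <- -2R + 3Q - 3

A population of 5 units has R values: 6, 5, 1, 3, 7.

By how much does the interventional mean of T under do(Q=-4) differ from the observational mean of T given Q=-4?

1.7

Under do(Q=-4), Q's equation is replaced by Q=-4 for every unit. Per-unit T: -27, -25, -17, -21, -29. Mean = -23.8.
Observing Q=-4 restricts to units where Q's equation naturally yields -4: R ∈ {6, 5, 3, 7}. In that subpopulation T = -27, -25, -21, -29, mean -25.5.
Difference = -23.8 − (-25.5) = 1.7.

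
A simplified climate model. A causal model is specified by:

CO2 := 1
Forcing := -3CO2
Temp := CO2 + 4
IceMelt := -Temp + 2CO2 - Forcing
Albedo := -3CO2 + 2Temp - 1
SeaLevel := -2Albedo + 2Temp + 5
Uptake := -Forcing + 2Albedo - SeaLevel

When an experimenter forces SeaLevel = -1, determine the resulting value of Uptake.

16

Intervening sets SeaLevel = -1 and removes its equation (SeaLevel := -2Albedo + 2Temp + 5).
Forcing = -3CO2  [with CO2=1]  = -3
Temp = CO2 + 4  [with CO2=1]  = 5
Albedo = -3CO2 + 2Temp - 1  [with CO2=1, Temp=5]  = 6
Uptake = -Forcing + 2Albedo - SeaLevel  [with Forcing=-3, Albedo=6, SeaLevel=-1]  = 16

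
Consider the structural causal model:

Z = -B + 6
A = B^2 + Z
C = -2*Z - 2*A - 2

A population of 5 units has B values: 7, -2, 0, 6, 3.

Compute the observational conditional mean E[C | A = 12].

Observing A=12 restricts to units where A's equation naturally yields 12: B ∈ {-2, 3}. In that subpopulation C = -42, -32, mean -37.

-37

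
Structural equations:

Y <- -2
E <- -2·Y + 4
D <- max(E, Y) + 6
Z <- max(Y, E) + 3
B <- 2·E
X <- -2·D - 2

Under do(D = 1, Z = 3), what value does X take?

Setting D = 1, Z = 3 by intervention discards those variables' equations.
X = -2·D - 2  [with D=1]  = -4

-4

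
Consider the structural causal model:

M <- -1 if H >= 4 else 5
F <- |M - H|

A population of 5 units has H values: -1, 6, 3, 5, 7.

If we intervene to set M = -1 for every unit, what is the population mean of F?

do(M=-1) breaks M's dependence on H. With M=-1 fixed, F across the units is 0, 7, 4, 6, 8, mean 5.

5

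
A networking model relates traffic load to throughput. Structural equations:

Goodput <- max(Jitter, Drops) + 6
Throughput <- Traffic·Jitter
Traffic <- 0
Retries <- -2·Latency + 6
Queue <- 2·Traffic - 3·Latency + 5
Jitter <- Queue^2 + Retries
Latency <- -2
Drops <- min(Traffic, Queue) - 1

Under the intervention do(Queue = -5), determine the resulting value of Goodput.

The intervention breaks the incoming arrows to Queue: Queue <- 2·Traffic - 3·Latency + 5 no longer applies, and Queue = -5.
Drops = min(Traffic, Queue) - 1  [with Traffic=0, Queue=-5]  = -6
Retries = -2·Latency + 6  [with Latency=-2]  = 10
Jitter = Queue^2 + Retries  [with Queue=-5, Retries=10]  = 35
Goodput = max(Jitter, Drops) + 6  [with Jitter=35, Drops=-6]  = 41

41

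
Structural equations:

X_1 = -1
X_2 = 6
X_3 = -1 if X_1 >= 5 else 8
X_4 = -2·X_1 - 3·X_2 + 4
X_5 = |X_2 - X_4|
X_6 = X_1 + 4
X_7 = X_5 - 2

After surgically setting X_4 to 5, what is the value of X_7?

-1

The intervention breaks the incoming arrows to X_4: X_4 = -2·X_1 - 3·X_2 + 4 no longer applies, and X_4 = 5.
X_5 = |X_2 - X_4|  [with X_2=6, X_4=5]  = 1
X_7 = X_5 - 2  [with X_5=1]  = -1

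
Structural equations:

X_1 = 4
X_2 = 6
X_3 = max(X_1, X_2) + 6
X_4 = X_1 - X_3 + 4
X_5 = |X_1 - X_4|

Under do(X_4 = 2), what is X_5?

2

Intervening sets X_4 = 2 and removes its equation (X_4 = X_1 - X_3 + 4).
X_5 = |X_1 - X_4|  [with X_1=4, X_4=2]  = 2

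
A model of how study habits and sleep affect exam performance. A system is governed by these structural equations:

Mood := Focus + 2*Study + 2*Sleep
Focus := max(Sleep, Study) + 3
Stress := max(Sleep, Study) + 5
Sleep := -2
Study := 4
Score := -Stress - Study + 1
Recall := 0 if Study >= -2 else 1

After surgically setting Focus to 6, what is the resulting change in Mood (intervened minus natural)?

Under do(Focus=6), the mechanism Focus := max(Sleep, Study) + 3 is discarded; Focus is fixed at 6.
Mood = Focus + 2*Study + 2*Sleep  [with Focus=6, Study=4, Sleep=-2]  = 10
Without intervention: Focus = max(Sleep, Study) + 3  [with Sleep=-2, Study=4]  = 7; Mood = Focus + 2*Study + 2*Sleep  [with Focus=7, Study=4, Sleep=-2]  = 11.
Change = 10 − 11 = -1.

-1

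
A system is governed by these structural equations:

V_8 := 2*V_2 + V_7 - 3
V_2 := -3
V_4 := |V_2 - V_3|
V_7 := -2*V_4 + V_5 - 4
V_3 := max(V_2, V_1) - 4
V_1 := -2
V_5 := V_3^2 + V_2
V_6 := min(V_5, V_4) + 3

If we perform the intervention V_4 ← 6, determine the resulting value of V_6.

9

Under do(V_4=6), the mechanism V_4 := |V_2 - V_3| is discarded; V_4 is fixed at 6.
V_3 = max(V_2, V_1) - 4  [with V_2=-3, V_1=-2]  = -6
V_5 = V_3^2 + V_2  [with V_3=-6, V_2=-3]  = 33
V_6 = min(V_5, V_4) + 3  [with V_5=33, V_4=6]  = 9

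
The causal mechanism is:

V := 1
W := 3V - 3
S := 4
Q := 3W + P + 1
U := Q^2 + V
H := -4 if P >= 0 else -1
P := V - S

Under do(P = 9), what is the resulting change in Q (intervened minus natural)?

The intervention breaks the incoming arrows to P: P := V - S no longer applies, and P = 9.
W = 3V - 3  [with V=1]  = 0
Q = 3W + P + 1  [with W=0, P=9]  = 10
Without intervention: P = V - S  [with V=1, S=4]  = -3; W = 3V - 3  [with V=1]  = 0; Q = 3W + P + 1  [with W=0, P=-3]  = -2.
Change = 10 − (-2) = 12.

12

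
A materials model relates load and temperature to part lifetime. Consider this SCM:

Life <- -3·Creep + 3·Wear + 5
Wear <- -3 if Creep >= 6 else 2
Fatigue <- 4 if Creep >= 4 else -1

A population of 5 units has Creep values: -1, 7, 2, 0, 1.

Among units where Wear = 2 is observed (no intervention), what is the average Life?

E[Life|Wear=2] averages over only the 4 units with Wear=2 (Creep = -1, 2, 0, 1): Life = 14, 5, 11, 8, mean 9.5.

9.5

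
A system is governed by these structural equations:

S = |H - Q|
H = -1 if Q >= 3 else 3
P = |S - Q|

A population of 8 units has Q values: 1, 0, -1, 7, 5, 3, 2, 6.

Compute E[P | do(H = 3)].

2.75

Under do(H=3), H's equation is replaced by H=3 for every unit. Per-unit P: 1, 3, 5, 3, 3, 3, 1, 3. Mean = 2.75.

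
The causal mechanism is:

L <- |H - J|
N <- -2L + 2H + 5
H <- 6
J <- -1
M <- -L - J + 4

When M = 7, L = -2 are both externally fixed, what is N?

21

Under do(M = 7, L = -2), each intervened variable's structural equation is replaced by its fixed value.
N = -2L + 2H + 5  [with L=-2, H=6]  = 21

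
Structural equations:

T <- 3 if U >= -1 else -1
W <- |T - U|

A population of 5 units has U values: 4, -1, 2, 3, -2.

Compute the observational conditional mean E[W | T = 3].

Observing T=3 restricts to units where T's equation naturally yields 3: U ∈ {4, -1, 2, 3}. In that subpopulation W = 1, 4, 1, 0, mean 1.5.

1.5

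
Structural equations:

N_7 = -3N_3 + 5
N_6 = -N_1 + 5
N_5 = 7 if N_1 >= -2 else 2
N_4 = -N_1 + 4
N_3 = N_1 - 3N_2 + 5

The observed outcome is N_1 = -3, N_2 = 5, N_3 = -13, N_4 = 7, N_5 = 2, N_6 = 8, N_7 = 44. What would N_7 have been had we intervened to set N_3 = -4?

17

The intervention breaks the incoming arrows to N_3: N_3 = N_1 - 3N_2 + 5 no longer applies, and N_3 = -4.
N_7 = -3N_3 + 5  [with N_3=-4]  = 17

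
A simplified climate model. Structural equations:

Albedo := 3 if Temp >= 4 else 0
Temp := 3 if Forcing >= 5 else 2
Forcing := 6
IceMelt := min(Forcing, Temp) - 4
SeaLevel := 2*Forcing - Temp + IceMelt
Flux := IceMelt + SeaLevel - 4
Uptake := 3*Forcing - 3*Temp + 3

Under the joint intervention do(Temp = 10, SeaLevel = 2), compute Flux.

0

Setting Temp = 10, SeaLevel = 2 by intervention discards those variables' equations.
IceMelt = min(Forcing, Temp) - 4  [with Forcing=6, Temp=10]  = 2
Flux = IceMelt + SeaLevel - 4  [with IceMelt=2, SeaLevel=2]  = 0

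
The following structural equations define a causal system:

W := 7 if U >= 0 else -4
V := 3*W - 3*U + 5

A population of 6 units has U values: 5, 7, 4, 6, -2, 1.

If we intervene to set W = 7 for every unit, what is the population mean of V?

do(W=7) breaks W's dependence on U. With W=7 fixed, V across the units is 11, 5, 14, 8, 32, 23, mean 15.5.

15.5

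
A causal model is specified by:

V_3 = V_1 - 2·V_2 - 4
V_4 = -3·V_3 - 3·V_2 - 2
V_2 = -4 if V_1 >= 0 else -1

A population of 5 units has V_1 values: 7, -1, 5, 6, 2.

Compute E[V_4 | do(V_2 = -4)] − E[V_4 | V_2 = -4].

3.6

The intervention sets V_2=-4 in all 5 units regardless of V_1. Recomputing V_4 per unit gives -23, 1, -17, -20, -8; average -13.4.
E[V_4|V_2=-4] averages over only the 4 units with V_2=-4 (V_1 = 7, 5, 6, 2): V_4 = -23, -17, -20, -8, mean -17.
Difference = -13.4 − (-17) = 3.6.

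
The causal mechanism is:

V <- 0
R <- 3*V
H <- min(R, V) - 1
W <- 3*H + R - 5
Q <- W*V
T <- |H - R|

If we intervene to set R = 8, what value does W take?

0

Under do(R=8), the mechanism R <- 3*V is discarded; R is fixed at 8.
H = min(R, V) - 1  [with R=8, V=0]  = -1
W = 3*H + R - 5  [with H=-1, R=8]  = 0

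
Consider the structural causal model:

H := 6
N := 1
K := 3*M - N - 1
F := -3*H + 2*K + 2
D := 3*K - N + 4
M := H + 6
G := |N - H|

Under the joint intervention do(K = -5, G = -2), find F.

Setting K = -5, G = -2 by intervention discards those variables' equations.
F = -3*H + 2*K + 2  [with H=6, K=-5]  = -26

-26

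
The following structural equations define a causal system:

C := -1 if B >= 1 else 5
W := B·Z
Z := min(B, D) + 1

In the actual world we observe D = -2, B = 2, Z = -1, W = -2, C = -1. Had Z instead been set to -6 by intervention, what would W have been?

-12

The intervention breaks the incoming arrows to Z: Z := min(B, D) + 1 no longer applies, and Z = -6.
W = B·Z  [with B=2, Z=-6]  = -12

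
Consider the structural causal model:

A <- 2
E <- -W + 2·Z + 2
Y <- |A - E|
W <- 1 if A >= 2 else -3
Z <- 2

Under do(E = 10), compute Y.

8

Intervening sets E = 10 and removes its equation (E <- -W + 2·Z + 2).
Y = |A - E|  [with A=2, E=10]  = 8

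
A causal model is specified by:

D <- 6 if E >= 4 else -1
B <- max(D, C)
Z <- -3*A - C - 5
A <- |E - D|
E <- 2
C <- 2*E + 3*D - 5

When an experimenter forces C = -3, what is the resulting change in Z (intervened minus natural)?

The intervention breaks the incoming arrows to C: C <- 2*E + 3*D - 5 no longer applies, and C = -3.
D = 6 if E >= 4 else -1  [with E=2]  = -1
A = |E - D|  [with E=2, D=-1]  = 3
Z = -3*A - C - 5  [with A=3, C=-3]  = -11
Without intervention: D = 6 if E >= 4 else -1  [with E=2]  = -1; C = 2*E + 3*D - 5  [with E=2, D=-1]  = -4; A = |E - D|  [with E=2, D=-1]  = 3; Z = -3*A - C - 5  [with A=3, C=-4]  = -10.
Change = -11 − (-10) = -1.

-1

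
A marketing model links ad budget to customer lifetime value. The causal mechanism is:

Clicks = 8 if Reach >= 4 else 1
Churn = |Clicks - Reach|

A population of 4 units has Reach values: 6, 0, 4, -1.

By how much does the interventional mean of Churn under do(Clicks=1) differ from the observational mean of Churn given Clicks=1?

Under do(Clicks=1), Clicks's equation is replaced by Clicks=1 for every unit. Per-unit Churn: 5, 1, 3, 2. Mean = 2.75.
E[Churn|Clicks=1] averages over only the 2 units with Clicks=1 (Reach = 0, -1): Churn = 1, 2, mean 1.5.
Difference = 2.75 − 1.5 = 1.25.

1.25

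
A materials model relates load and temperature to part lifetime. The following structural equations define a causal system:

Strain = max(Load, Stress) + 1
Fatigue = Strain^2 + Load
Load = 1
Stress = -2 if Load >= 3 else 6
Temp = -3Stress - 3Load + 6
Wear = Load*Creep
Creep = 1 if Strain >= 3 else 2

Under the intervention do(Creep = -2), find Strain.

7

do(Creep=-2) replaces the equation Creep = 1 if Strain >= 3 else 2 with the constant Creep = -2.
Strain is not downstream of the intervention, so its value is determined by the original equations.
Stress = -2 if Load >= 3 else 6  [with Load=1]  = 6
Strain = max(Load, Stress) + 1  [with Load=1, Stress=6]  = 7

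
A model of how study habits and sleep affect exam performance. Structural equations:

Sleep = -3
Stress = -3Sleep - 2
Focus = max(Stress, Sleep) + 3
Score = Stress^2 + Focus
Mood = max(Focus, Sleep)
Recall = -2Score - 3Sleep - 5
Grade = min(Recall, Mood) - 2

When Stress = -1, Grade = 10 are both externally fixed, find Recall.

-2

Under do(Stress = -1, Grade = 10), each intervened variable's structural equation is replaced by its fixed value.
Focus = max(Stress, Sleep) + 3  [with Stress=-1, Sleep=-3]  = 2
Score = Stress^2 + Focus  [with Stress=-1, Focus=2]  = 3
Recall = -2Score - 3Sleep - 5  [with Score=3, Sleep=-3]  = -2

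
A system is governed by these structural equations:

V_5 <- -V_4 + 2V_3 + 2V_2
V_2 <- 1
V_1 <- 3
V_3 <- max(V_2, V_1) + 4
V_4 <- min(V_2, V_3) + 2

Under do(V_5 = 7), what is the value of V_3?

do(V_5=7) replaces the equation V_5 <- -V_4 + 2V_3 + 2V_2 with the constant V_5 = 7.
V_3 is not downstream of the intervention, so its value is determined by the original equations.
V_3 = max(V_2, V_1) + 4  [with V_2=1, V_1=3]  = 7

7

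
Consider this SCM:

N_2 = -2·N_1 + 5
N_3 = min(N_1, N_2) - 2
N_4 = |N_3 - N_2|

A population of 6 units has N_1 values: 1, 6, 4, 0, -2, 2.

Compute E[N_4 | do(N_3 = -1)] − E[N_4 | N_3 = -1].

2

Every unit gets N_3=-1 under the intervention. N_4 values become 4, 6, 2, 6, 10, 2; E[N_4|do(N_3=-1)] = 5.
Conditioning on N_3=-1 selects the 2 unit(s) with N_1 ∈ {1, 2}. Their N_4 values: 4, 2. Mean = 3.
Difference = 5 − 3 = 2.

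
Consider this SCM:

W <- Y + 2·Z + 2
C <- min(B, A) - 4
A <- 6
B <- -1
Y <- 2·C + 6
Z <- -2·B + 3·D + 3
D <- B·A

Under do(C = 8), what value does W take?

The intervention breaks the incoming arrows to C: C <- min(B, A) - 4 no longer applies, and C = 8.
D = B·A  [with B=-1, A=6]  = -6
Y = 2·C + 6  [with C=8]  = 22
Z = -2·B + 3·D + 3  [with B=-1, D=-6]  = -13
W = Y + 2·Z + 2  [with Y=22, Z=-13]  = -2

-2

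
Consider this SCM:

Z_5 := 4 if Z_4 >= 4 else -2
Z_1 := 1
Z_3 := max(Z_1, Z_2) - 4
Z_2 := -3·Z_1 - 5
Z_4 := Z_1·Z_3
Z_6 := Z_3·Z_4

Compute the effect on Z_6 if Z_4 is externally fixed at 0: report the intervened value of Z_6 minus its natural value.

-9

Under do(Z_4=0), the mechanism Z_4 := Z_1·Z_3 is discarded; Z_4 is fixed at 0.
Z_2 = -3·Z_1 - 5  [with Z_1=1]  = -8
Z_3 = max(Z_1, Z_2) - 4  [with Z_1=1, Z_2=-8]  = -3
Z_6 = Z_3·Z_4  [with Z_3=-3, Z_4=0]  = 0
Without intervention: Z_2 = -3·Z_1 - 5  [with Z_1=1]  = -8; Z_3 = max(Z_1, Z_2) - 4  [with Z_1=1, Z_2=-8]  = -3; Z_4 = Z_1·Z_3  [with Z_1=1, Z_3=-3]  = -3; Z_6 = Z_3·Z_4  [with Z_3=-3, Z_4=-3]  = 9.
Change = 0 − 9 = -9.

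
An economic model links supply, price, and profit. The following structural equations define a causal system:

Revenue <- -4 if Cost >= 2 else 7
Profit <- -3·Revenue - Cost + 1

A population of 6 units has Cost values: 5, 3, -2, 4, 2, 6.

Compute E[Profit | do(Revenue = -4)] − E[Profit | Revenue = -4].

1

Every unit gets Revenue=-4 under the intervention. Profit values become 8, 10, 15, 9, 11, 7; E[Profit|do(Revenue=-4)] = 10.
Observing Revenue=-4 restricts to units where Revenue's equation naturally yields -4: Cost ∈ {5, 3, 4, 2, 6}. In that subpopulation Profit = 8, 10, 9, 11, 7, mean 9.
Difference = 10 − 9 = 1.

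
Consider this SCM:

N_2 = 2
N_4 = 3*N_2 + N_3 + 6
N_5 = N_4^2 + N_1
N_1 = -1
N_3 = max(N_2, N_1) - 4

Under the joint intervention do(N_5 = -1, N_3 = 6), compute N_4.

Under do(N_5 = -1, N_3 = 6), each intervened variable's structural equation is replaced by its fixed value.
N_4 = 3*N_2 + N_3 + 6  [with N_2=2, N_3=6]  = 18

18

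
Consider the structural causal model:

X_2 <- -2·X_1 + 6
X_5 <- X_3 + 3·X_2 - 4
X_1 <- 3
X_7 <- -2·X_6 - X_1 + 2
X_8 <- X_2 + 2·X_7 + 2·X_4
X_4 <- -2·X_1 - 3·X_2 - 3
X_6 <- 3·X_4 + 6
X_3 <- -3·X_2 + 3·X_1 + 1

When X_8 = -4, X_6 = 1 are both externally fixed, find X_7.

-3

Setting X_8 = -4, X_6 = 1 by intervention discards those variables' equations.
X_7 = -2·X_6 - X_1 + 2  [with X_6=1, X_1=3]  = -3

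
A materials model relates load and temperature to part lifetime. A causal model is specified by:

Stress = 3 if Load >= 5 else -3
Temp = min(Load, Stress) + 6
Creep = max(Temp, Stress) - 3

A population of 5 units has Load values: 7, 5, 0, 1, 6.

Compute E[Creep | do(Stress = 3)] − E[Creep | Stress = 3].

-1

Under do(Stress=3), Stress's equation is replaced by Stress=3 for every unit. Per-unit Creep: 6, 6, 3, 4, 6. Mean = 5.
Conditioning on Stress=3 selects the 3 unit(s) with Load ∈ {7, 5, 6}. Their Creep values: 6, 6, 6. Mean = 6.
Difference = 5 − 6 = -1.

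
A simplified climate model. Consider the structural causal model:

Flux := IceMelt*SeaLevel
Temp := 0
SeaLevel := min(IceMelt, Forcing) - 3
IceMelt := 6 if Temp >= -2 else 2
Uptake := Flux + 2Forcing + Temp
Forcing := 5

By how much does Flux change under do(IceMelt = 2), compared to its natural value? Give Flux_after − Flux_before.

do(IceMelt=2) replaces the equation IceMelt := 6 if Temp >= -2 else 2 with the constant IceMelt = 2.
SeaLevel = min(IceMelt, Forcing) - 3  [with IceMelt=2, Forcing=5]  = -1
Flux = IceMelt*SeaLevel  [with IceMelt=2, SeaLevel=-1]  = -2
Without intervention: IceMelt = 6 if Temp >= -2 else 2  [with Temp=0]  = 6; SeaLevel = min(IceMelt, Forcing) - 3  [with IceMelt=6, Forcing=5]  = 2; Flux = IceMelt*SeaLevel  [with IceMelt=6, SeaLevel=2]  = 12.
Change = -2 − 12 = -14.

-14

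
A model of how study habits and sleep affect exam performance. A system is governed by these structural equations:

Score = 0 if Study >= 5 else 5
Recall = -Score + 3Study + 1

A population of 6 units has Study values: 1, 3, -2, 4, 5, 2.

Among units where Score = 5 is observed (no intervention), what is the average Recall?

0.8

Conditioning on Score=5 selects the 5 unit(s) with Study ∈ {1, 3, -2, 4, 2}. Their Recall values: -1, 5, -10, 8, 2. Mean = 0.8.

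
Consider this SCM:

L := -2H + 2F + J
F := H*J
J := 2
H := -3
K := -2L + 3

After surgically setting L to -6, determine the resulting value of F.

Under do(L=-6), the mechanism L := -2H + 2F + J is discarded; L is fixed at -6.
Since F is not a descendant of the intervened variable, it is unaffected.
F = H*J  [with H=-3, J=2]  = -6

-6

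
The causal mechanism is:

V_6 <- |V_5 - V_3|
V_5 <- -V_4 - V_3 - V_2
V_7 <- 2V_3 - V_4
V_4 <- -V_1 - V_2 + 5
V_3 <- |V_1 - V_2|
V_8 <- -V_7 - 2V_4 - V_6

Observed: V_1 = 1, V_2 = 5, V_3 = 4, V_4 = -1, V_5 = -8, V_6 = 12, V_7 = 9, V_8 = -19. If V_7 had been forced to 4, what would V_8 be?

-14

do(V_7=4) replaces the equation V_7 <- 2V_3 - V_4 with the constant V_7 = 4.
V_3 = |V_1 - V_2|  [with V_1=1, V_2=5]  = 4
V_4 = -V_1 - V_2 + 5  [with V_1=1, V_2=5]  = -1
V_5 = -V_4 - V_3 - V_2  [with V_4=-1, V_3=4, V_2=5]  = -8
V_6 = |V_5 - V_3|  [with V_5=-8, V_3=4]  = 12
V_8 = -V_7 - 2V_4 - V_6  [with V_7=4, V_4=-1, V_6=12]  = -14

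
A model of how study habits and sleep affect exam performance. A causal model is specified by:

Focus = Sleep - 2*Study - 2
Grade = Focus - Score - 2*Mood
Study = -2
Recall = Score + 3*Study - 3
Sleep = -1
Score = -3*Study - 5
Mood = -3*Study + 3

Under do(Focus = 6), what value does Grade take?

The intervention breaks the incoming arrows to Focus: Focus = Sleep - 2*Study - 2 no longer applies, and Focus = 6.
Score = -3*Study - 5  [with Study=-2]  = 1
Mood = -3*Study + 3  [with Study=-2]  = 9
Grade = Focus - Score - 2*Mood  [with Focus=6, Score=1, Mood=9]  = -13

-13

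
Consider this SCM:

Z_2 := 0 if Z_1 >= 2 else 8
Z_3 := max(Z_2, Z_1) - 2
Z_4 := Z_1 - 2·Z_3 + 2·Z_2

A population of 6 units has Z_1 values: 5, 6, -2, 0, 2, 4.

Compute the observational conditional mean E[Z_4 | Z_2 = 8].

3

E[Z_4|Z_2=8] averages over only the 2 units with Z_2=8 (Z_1 = -2, 0): Z_4 = 2, 4, mean 3.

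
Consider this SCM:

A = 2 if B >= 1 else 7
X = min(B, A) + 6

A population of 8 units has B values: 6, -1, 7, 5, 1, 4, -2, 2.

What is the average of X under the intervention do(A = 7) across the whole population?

do(A=7) breaks A's dependence on B. With A=7 fixed, X across the units is 12, 5, 13, 11, 7, 10, 4, 8, mean 8.75.

8.75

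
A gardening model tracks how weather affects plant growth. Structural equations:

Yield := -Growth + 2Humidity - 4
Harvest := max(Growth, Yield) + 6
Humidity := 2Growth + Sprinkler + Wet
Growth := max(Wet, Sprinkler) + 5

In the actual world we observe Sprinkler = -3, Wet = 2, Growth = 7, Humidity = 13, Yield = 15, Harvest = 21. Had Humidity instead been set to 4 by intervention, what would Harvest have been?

Under do(Humidity=4), the mechanism Humidity := 2Growth + Sprinkler + Wet is discarded; Humidity is fixed at 4.
Growth = max(Wet, Sprinkler) + 5  [with Wet=2, Sprinkler=-3]  = 7
Yield = -Growth + 2Humidity - 4  [with Growth=7, Humidity=4]  = -3
Harvest = max(Growth, Yield) + 6  [with Growth=7, Yield=-3]  = 13

13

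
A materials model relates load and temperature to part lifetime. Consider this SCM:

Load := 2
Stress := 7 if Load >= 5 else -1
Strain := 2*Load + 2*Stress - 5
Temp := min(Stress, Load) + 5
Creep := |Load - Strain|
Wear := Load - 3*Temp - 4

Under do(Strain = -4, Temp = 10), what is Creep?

Setting Strain = -4, Temp = 10 by intervention discards those variables' equations.
Creep = |Load - Strain|  [with Load=2, Strain=-4]  = 6

6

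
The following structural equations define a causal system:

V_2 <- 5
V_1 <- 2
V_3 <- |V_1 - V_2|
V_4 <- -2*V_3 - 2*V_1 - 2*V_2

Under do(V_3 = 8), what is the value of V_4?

The intervention breaks the incoming arrows to V_3: V_3 <- |V_1 - V_2| no longer applies, and V_3 = 8.
V_4 = -2*V_3 - 2*V_1 - 2*V_2  [with V_3=8, V_1=2, V_2=5]  = -30

-30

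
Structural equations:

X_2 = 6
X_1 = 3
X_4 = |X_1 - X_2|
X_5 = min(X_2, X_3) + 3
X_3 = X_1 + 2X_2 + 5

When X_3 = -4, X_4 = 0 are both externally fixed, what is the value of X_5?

-1

Setting X_3 = -4, X_4 = 0 by intervention discards those variables' equations.
X_5 = min(X_2, X_3) + 3  [with X_2=6, X_3=-4]  = -1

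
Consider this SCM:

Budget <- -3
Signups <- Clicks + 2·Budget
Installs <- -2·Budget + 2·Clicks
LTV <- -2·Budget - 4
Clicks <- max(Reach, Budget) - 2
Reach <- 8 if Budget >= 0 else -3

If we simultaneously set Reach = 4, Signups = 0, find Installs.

The joint intervention fixes Reach = 4, Signups = 0, removing each variable's own equation.
Clicks = max(Reach, Budget) - 2  [with Reach=4, Budget=-3]  = 2
Installs = -2·Budget + 2·Clicks  [with Budget=-3, Clicks=2]  = 10

10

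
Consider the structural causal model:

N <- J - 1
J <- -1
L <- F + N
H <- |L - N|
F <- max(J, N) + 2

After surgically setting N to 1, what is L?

Under do(N=1), the mechanism N <- J - 1 is discarded; N is fixed at 1.
F = max(J, N) + 2  [with J=-1, N=1]  = 3
L = F + N  [with F=3, N=1]  = 4

4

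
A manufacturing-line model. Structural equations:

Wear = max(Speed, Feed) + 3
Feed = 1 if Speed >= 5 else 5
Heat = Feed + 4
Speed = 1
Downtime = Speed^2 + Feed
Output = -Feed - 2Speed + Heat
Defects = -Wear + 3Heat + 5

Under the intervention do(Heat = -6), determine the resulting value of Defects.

do(Heat=-6) replaces the equation Heat = Feed + 4 with the constant Heat = -6.
Feed = 1 if Speed >= 5 else 5  [with Speed=1]  = 5
Wear = max(Speed, Feed) + 3  [with Speed=1, Feed=5]  = 8
Defects = -Wear + 3Heat + 5  [with Wear=8, Heat=-6]  = -21

-21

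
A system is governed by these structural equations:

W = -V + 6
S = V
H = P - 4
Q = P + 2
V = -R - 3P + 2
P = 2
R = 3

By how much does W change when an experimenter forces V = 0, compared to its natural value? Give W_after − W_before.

-7

The intervention breaks the incoming arrows to V: V = -R - 3P + 2 no longer applies, and V = 0.
W = -V + 6  [with V=0]  = 6
Without intervention: V = -R - 3P + 2  [with R=3, P=2]  = -7; W = -V + 6  [with V=-7]  = 13.
Change = 6 − 13 = -7.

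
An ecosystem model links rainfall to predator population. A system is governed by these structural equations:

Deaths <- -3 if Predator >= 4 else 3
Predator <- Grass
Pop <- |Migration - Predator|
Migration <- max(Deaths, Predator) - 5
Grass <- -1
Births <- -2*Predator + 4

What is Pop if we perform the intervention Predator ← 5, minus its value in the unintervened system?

Under do(Predator=5), the mechanism Predator <- Grass is discarded; Predator is fixed at 5.
Deaths = -3 if Predator >= 4 else 3  [with Predator=5]  = -3
Migration = max(Deaths, Predator) - 5  [with Deaths=-3, Predator=5]  = 0
Pop = |Migration - Predator|  [with Migration=0, Predator=5]  = 5
Without intervention: Predator = Grass  [with Grass=-1]  = -1; Deaths = -3 if Predator >= 4 else 3  [with Predator=-1]  = 3; Migration = max(Deaths, Predator) - 5  [with Deaths=3, Predator=-1]  = -2; Pop = |Migration - Predator|  [with Migration=-2, Predator=-1]  = 1.
Change = 5 − 1 = 4.

4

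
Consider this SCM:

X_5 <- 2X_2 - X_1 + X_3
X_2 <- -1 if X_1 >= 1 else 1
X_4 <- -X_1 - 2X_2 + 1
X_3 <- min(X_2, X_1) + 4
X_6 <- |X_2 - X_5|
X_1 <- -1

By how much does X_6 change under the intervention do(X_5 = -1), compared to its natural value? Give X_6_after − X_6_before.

The intervention breaks the incoming arrows to X_5: X_5 <- 2X_2 - X_1 + X_3 no longer applies, and X_5 = -1.
X_2 = -1 if X_1 >= 1 else 1  [with X_1=-1]  = 1
X_6 = |X_2 - X_5|  [with X_2=1, X_5=-1]  = 2
Without intervention: X_2 = -1 if X_1 >= 1 else 1  [with X_1=-1]  = 1; X_3 = min(X_2, X_1) + 4  [with X_2=1, X_1=-1]  = 3; X_5 = 2X_2 - X_1 + X_3  [with X_2=1, X_1=-1, X_3=3]  = 6; X_6 = |X_2 - X_5|  [with X_2=1, X_5=6]  = 5.
Change = 2 − 5 = -3.

-3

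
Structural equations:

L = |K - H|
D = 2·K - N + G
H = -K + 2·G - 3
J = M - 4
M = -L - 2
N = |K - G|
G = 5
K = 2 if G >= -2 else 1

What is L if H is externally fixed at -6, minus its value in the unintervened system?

do(H=-6) replaces the equation H = -K + 2·G - 3 with the constant H = -6.
K = 2 if G >= -2 else 1  [with G=5]  = 2
L = |K - H|  [with K=2, H=-6]  = 8
Without intervention: K = 2 if G >= -2 else 1  [with G=5]  = 2; H = -K + 2·G - 3  [with K=2, G=5]  = 5; L = |K - H|  [with K=2, H=5]  = 3.
Change = 8 − 3 = 5.

5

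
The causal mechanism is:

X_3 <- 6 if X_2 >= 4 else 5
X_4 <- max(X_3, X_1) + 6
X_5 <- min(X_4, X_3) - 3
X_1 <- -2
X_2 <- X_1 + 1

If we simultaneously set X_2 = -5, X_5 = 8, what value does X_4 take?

11

The joint intervention fixes X_2 = -5, X_5 = 8, removing each variable's own equation.
X_3 = 6 if X_2 >= 4 else 5  [with X_2=-5]  = 5
X_4 = max(X_3, X_1) + 6  [with X_3=5, X_1=-2]  = 11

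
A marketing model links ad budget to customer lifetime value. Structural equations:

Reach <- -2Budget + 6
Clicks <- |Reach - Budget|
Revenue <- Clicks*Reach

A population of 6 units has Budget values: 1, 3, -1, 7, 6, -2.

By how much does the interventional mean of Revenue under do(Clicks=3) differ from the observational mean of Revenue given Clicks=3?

Every unit gets Clicks=3 under the intervention. Revenue values become 12, 0, 24, -24, -18, 30; E[Revenue|do(Clicks=3)] = 4.
Observing Clicks=3 restricts to units where Clicks's equation naturally yields 3: Budget ∈ {1, 3}. In that subpopulation Revenue = 12, 0, mean 6.
Difference = 4 − 6 = -2.

-2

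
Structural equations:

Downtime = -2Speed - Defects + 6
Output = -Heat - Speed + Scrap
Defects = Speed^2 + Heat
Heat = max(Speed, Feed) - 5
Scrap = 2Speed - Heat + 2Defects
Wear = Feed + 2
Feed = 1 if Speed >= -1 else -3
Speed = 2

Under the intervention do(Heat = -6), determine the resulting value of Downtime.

The intervention breaks the incoming arrows to Heat: Heat = max(Speed, Feed) - 5 no longer applies, and Heat = -6.
Defects = Speed^2 + Heat  [with Speed=2, Heat=-6]  = -2
Downtime = -2Speed - Defects + 6  [with Speed=2, Defects=-2]  = 4

4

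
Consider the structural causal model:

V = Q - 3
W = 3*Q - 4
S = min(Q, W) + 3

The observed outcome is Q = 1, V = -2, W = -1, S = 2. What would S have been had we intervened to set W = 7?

The intervention breaks the incoming arrows to W: W = 3*Q - 4 no longer applies, and W = 7.
S = min(Q, W) + 3  [with Q=1, W=7]  = 4

4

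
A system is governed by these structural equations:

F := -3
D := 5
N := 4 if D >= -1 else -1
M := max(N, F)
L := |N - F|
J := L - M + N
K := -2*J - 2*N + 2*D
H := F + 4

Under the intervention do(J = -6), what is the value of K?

Intervening sets J = -6 and removes its equation (J := L - M + N).
N = 4 if D >= -1 else -1  [with D=5]  = 4
K = -2*J - 2*N + 2*D  [with J=-6, N=4, D=5]  = 14

14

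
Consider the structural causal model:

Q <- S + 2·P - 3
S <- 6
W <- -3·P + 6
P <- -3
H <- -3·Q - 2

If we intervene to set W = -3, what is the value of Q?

-3

The intervention breaks the incoming arrows to W: W <- -3·P + 6 no longer applies, and W = -3.
Q is not downstream of the intervention, so its value is determined by the original equations.
Q = S + 2·P - 3  [with S=6, P=-3]  = -3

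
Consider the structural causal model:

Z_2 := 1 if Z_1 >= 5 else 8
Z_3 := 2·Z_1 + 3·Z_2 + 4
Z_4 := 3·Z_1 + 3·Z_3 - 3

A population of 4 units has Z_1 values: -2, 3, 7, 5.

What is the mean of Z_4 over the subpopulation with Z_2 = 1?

E[Z_4|Z_2=1] averages over only the 2 units with Z_2=1 (Z_1 = 7, 5): Z_4 = 81, 63, mean 72.

72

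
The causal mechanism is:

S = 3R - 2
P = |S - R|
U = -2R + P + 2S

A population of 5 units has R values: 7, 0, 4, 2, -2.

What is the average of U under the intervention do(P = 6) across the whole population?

10.8

do(P=6) breaks P's dependence on R. With P=6 fixed, U across the units is 30, 2, 18, 10, -6, mean 10.8.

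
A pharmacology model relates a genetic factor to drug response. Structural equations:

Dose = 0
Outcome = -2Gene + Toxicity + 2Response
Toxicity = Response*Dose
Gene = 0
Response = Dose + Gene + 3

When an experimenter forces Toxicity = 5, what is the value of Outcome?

11

Intervening sets Toxicity = 5 and removes its equation (Toxicity = Response*Dose).
Response = Dose + Gene + 3  [with Dose=0, Gene=0]  = 3
Outcome = -2Gene + Toxicity + 2Response  [with Gene=0, Toxicity=5, Response=3]  = 11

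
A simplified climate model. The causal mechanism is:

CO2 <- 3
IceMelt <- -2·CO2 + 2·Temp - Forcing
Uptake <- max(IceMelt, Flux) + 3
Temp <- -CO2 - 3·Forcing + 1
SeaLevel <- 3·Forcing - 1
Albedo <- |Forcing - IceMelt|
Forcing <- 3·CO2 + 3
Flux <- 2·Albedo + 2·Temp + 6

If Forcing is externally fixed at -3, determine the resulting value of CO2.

3

Under do(Forcing=-3), the mechanism Forcing <- 3·CO2 + 3 is discarded; Forcing is fixed at -3.
CO2 is not downstream of the intervention, so its value is determined by the original equations.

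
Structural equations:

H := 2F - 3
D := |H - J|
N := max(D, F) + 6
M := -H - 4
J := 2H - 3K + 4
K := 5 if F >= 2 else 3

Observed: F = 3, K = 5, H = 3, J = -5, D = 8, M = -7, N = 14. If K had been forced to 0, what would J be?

Under do(K=0), the mechanism K := 5 if F >= 2 else 3 is discarded; K is fixed at 0.
H = 2F - 3  [with F=3]  = 3
J = 2H - 3K + 4  [with H=3, K=0]  = 10

10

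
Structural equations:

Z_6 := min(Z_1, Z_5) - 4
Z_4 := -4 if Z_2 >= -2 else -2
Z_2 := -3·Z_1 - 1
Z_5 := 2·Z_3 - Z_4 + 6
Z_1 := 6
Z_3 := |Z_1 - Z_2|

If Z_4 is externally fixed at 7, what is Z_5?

Intervening sets Z_4 = 7 and removes its equation (Z_4 := -4 if Z_2 >= -2 else -2).
Z_2 = -3·Z_1 - 1  [with Z_1=6]  = -19
Z_3 = |Z_1 - Z_2|  [with Z_1=6, Z_2=-19]  = 25
Z_5 = 2·Z_3 - Z_4 + 6  [with Z_3=25, Z_4=7]  = 49

49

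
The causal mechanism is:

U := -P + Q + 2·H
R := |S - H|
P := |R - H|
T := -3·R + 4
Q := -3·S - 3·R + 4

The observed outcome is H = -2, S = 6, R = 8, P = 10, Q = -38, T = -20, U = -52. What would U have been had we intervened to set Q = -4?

-18

Under do(Q=-4), the mechanism Q := -3·S - 3·R + 4 is discarded; Q is fixed at -4.
R = |S - H|  [with S=6, H=-2]  = 8
P = |R - H|  [with R=8, H=-2]  = 10
U = -P + Q + 2·H  [with P=10, Q=-4, H=-2]  = -18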